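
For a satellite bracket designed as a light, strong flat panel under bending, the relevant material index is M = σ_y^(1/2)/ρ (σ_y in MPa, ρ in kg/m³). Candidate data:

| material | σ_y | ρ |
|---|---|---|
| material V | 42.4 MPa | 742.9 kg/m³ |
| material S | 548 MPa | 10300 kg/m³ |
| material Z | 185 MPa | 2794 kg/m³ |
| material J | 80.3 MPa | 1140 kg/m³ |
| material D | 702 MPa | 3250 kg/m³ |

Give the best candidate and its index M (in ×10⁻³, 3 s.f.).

Per-candidate index values:
  material V: M = 8.77×10⁻³
  material D: M = 8.15×10⁻³
  material J: M = 7.86×10⁻³
  material Z: M = 4.87×10⁻³
  material S: M = 2.27×10⁻³
Material V has the largest M.

material V, M = 8.77×10⁻³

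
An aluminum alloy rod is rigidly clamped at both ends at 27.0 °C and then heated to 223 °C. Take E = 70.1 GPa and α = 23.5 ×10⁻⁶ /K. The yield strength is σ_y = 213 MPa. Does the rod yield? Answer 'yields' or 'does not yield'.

yields

ΔT = 196.0 K. Constrained thermal stress σ = E·α·ΔT = 70.10×10³ MPa × 23.5×10⁻⁶ × 196.0 = 323 MPa (compressive).
Compare to σ_y = 213 MPa: σ ≥ σ_y, so it yields.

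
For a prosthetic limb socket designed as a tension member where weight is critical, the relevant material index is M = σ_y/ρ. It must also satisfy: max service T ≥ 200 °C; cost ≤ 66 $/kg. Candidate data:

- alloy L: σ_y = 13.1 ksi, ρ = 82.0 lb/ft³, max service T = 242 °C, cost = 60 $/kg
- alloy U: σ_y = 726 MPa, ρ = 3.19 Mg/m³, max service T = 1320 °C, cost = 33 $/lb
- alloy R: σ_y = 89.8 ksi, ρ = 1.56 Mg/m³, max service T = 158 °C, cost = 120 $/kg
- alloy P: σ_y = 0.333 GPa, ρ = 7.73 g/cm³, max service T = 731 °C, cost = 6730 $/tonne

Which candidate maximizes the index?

alloy L

Screen on constraints: max service T ≥ 200 °C; cost ≤ 66 $/kg. Survivors: alloy L, alloy P.
After converting to SI:
  alloy L: σ_y = 90.32 MPa, ρ = 1314 kg/m³
  alloy P: σ_y = 333.0 MPa, ρ = 7730 kg/m³
  alloy L: M = 68.8 kN·m/kg
  alloy P: M = 43.1 kN·m/kg
Alloy L ranks first.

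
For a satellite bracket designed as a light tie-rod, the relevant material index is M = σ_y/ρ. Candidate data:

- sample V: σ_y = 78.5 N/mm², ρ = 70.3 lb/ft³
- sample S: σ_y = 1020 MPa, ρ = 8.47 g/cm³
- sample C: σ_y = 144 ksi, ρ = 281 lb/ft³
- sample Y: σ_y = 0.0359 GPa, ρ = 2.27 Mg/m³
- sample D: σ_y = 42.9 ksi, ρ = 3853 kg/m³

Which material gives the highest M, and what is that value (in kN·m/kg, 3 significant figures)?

sample C, M = 221 kN·m/kg

Convert each candidate to consistent units, then evaluate M:
  sample V: σ_y = 78.50 MPa, ρ = 1126 kg/m³
  sample S: σ_y = 1020 MPa, ρ = 8470 kg/m³
  sample C: σ_y = 992.8 MPa, ρ = 4501 kg/m³
  sample Y: σ_y = 35.90 MPa, ρ = 2270 kg/m³
  sample D: σ_y = 295.8 MPa, ρ = 3853 kg/m³
  sample C: M = 221 kN·m/kg
  sample S: M = 120 kN·m/kg
  sample D: M = 76.8 kN·m/kg
  sample V: M = 69.7 kN·m/kg
  sample Y: M = 15.8 kN·m/kg
Sample C ranks first.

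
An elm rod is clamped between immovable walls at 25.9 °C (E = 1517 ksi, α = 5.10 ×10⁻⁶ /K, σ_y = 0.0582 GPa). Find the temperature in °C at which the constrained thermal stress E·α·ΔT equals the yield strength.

1120 °C

E = 1517 ksi = 10.46 GPa.
σ_y = 0.0582 GPa = 58.20 MPa.
E·α·ΔT = 58.20 MPa ⇒ ΔT = 58.20 / (10.46×10³ × 5.10×10⁻⁶) = 1091 K.
T = 25.9 + 1091 = 1117 °C.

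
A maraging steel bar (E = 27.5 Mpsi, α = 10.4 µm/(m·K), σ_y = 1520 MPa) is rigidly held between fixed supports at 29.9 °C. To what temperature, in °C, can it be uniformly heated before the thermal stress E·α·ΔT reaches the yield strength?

801 °C

E = 27.5 Mpsi = 189.6 GPa.
E·α·ΔT = 1520 MPa ⇒ ΔT = 1520 / (189.6×10³ × 10.4×10⁻⁶) = 770.8 K.
T = 29.9 + 770.8 = 800.7 °C.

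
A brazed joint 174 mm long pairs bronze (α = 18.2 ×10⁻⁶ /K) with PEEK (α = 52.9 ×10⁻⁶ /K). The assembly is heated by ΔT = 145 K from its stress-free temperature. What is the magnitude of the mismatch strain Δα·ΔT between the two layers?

5.03×10⁻³

Δα = |18.2 − 52.9|×10⁻⁶/K = 34.7×10⁻⁶/K.
Mismatch strain = Δα·ΔT = 34.7×10⁻⁶ × 145.0 = 5.03×10⁻³.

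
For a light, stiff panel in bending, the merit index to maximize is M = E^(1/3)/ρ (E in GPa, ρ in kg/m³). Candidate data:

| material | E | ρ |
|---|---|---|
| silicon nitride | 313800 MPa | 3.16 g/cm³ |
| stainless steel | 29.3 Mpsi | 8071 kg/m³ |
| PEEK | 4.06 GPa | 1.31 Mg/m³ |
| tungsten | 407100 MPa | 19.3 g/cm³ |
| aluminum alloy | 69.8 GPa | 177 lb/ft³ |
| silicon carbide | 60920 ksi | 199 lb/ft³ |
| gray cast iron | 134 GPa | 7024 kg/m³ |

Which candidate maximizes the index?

silicon carbide

Convert each candidate to consistent units, then evaluate M:
  silicon nitride: E = 313.8 GPa, ρ = 3160 kg/m³
  stainless steel: E = 202.0 GPa, ρ = 8071 kg/m³
  PEEK: E = 4.060 GPa, ρ = 1310 kg/m³
  tungsten: E = 407.1 GPa, ρ = 19300 kg/m³
  aluminum alloy: E = 69.80 GPa, ρ = 2835 kg/m³
  silicon carbide: E = 420.0 GPa, ρ = 3188 kg/m³
  gray cast iron: E = 134.0 GPa, ρ = 7024 kg/m³
  silicon carbide: M = 2.35×10⁻³
  silicon nitride: M = 2.15×10⁻³
  aluminum alloy: M = 1.45×10⁻³
  PEEK: M = 1.22×10⁻³
  gray cast iron: M = 0.729×10⁻³
  stainless steel: M = 0.727×10⁻³
  tungsten: M = 0.384×10⁻³
Highest index: silicon carbide.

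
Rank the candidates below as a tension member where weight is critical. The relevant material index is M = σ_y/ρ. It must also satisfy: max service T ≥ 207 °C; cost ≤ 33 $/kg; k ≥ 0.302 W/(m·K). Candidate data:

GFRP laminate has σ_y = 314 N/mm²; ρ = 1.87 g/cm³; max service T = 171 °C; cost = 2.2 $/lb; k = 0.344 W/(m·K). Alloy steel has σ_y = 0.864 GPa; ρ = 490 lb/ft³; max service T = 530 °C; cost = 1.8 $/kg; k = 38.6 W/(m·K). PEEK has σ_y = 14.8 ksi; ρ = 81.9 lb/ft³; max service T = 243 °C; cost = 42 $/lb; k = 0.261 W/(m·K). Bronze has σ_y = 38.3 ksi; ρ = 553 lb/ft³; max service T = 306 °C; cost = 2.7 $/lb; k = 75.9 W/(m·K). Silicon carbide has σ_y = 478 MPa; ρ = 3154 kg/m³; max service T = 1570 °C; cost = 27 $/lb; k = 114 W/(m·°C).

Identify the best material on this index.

Screen on constraints: max service T ≥ 207 °C; cost ≤ 33 $/kg; k ≥ 0.302 W/(m·K). Survivors: alloy steel, bronze.
In SI units:
  alloy steel: σ_y = 864.0 MPa, ρ = 7849 kg/m³
  bronze: σ_y = 264.1 MPa, ρ = 8858 kg/m³
  alloy steel: M = 110 kN·m/kg
  bronze: M = 29.8 kN·m/kg
The maximum is for alloy steel.

alloy steel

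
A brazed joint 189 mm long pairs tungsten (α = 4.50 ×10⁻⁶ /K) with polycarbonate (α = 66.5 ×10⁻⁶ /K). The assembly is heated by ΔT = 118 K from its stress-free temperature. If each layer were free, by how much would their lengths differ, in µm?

1380 µm

Δα = |4.50 − 66.5|×10⁻⁶/K = 62.0×10⁻⁶/K.
ΔL_mismatch = Δα·L·ΔT = 62.0×10⁻⁶ × 189.0 mm × 118.0 K = 1380 µm.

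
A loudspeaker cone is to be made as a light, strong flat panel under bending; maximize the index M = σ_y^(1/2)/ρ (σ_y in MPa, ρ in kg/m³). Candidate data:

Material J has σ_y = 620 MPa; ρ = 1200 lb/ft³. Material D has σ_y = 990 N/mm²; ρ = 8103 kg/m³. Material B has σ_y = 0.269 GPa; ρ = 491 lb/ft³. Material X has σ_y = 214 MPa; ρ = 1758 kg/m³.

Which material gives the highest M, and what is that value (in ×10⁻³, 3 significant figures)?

Putting every candidate on a common basis:
  material J: σ_y = 620.0 MPa, ρ = 19220 kg/m³
  material D: σ_y = 990.0 MPa, ρ = 8103 kg/m³
  material B: σ_y = 269.0 MPa, ρ = 7865 kg/m³
  material X: σ_y = 214.0 MPa, ρ = 1758 kg/m³
  material X: M = 8.32×10⁻³
  material D: M = 3.88×10⁻³
  material B: M = 2.09×10⁻³
  material J: M = 1.30×10⁻³
The maximum is for material X.

material X, M = 8.32×10⁻³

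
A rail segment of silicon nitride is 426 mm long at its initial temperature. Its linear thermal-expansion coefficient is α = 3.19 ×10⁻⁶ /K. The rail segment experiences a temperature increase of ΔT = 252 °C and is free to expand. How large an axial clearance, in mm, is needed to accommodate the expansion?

ΔL = α·L₀·ΔT = 3.19×10⁻⁶ × 426 mm × 252.0 K = 0.342 mm.

0.342 mm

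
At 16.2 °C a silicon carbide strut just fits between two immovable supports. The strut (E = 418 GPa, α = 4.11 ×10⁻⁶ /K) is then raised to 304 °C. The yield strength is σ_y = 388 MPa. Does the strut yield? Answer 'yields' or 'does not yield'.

ΔT = 287.8 K. Constrained thermal stress σ = E·α·ΔT = 418.0×10³ MPa × 4.11×10⁻⁶ × 287.8 = 494 MPa (compressive).
Compare to σ_y = 388 MPa: σ ≥ σ_y, so it yields.

yields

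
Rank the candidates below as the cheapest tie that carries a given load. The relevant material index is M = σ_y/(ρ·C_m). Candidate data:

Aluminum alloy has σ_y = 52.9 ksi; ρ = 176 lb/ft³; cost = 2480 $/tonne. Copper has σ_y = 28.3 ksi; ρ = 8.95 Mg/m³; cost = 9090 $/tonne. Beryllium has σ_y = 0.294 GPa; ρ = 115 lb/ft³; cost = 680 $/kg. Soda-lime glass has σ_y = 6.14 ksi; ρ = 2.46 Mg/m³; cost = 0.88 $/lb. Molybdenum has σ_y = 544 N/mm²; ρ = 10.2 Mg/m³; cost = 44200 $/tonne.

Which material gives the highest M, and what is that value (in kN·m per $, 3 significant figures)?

aluminum alloy, M = 52.2 kN·m per $

Convert each candidate to consistent units, then evaluate M:
  aluminum alloy: σ_y = 364.7 MPa, ρ = 2819 kg/m³, cost = 2.480 $/kg
  copper: σ_y = 195.1 MPa, ρ = 8950 kg/m³, cost = 9.090 $/kg
  beryllium: σ_y = 294.0 MPa, ρ = 1842 kg/m³, cost = 680.0 $/kg
  soda-lime glass: σ_y = 42.33 MPa, ρ = 2460 kg/m³, cost = 1.940 $/kg
  molybdenum: σ_y = 544.0 MPa, ρ = 10200 kg/m³, cost = 44.20 $/kg
  aluminum alloy: M = 52.2 kN·m per $
  soda-lime glass: M = 8.87 kN·m per $
  copper: M = 2.40 kN·m per $
  molybdenum: M = 1.21 kN·m per $
  beryllium: M = 0.235 kN·m per $
Highest index: aluminum alloy.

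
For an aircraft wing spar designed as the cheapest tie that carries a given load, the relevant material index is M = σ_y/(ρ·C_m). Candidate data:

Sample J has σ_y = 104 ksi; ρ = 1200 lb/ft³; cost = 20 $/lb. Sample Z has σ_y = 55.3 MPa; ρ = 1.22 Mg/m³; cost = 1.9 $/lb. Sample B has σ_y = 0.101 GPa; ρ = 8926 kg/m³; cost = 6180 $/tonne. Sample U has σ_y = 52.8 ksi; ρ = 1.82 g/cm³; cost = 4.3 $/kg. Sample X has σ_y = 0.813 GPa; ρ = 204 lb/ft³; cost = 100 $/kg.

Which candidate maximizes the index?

Convert each candidate to consistent units, then evaluate M:
  sample J: σ_y = 717.1 MPa, ρ = 19220 kg/m³, cost = 44.09 $/kg
  sample Z: σ_y = 55.30 MPa, ρ = 1220 kg/m³, cost = 4.189 $/kg
  sample B: σ_y = 101.0 MPa, ρ = 8926 kg/m³, cost = 6.180 $/kg
  sample U: σ_y = 364.0 MPa, ρ = 1820 kg/m³, cost = 4.300 $/kg
  sample X: σ_y = 813.0 MPa, ρ = 3268 kg/m³, cost = 100.0 $/kg
  sample U: M = 46.5 kN·m per $
  sample Z: M = 10.8 kN·m per $
  sample X: M = 2.49 kN·m per $
  sample B: M = 1.83 kN·m per $
  sample J: M = 0.846 kN·m per $
Sample U has the largest M.

sample U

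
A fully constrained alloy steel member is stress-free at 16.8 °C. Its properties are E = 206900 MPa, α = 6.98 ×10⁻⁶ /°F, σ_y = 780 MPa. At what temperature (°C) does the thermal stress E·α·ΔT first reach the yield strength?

E = 206900 MPa = 206.9 GPa.
α = 6.98×10⁻⁶/°F × 9/5 = 12.6×10⁻⁶/K.
E·α·ΔT = 780.0 MPa ⇒ ΔT = 780.0 / (206.9×10³ × 12.6×10⁻⁶) = 300.1 K.
T = 16.8 + 300.1 = 316.9 °C.

317 °C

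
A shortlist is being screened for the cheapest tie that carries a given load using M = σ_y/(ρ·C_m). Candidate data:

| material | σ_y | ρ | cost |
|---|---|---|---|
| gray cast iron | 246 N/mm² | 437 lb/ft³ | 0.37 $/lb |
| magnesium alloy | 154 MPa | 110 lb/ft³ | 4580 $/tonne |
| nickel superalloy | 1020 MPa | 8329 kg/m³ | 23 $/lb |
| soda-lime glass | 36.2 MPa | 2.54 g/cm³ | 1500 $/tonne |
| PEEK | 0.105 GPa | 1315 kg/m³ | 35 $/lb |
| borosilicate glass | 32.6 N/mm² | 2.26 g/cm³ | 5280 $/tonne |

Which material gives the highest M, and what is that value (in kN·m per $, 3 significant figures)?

gray cast iron, M = 43.1 kN·m per $

In SI units:
  gray cast iron: σ_y = 246.0 MPa, ρ = 7000 kg/m³, cost = 0.8157 $/kg
  magnesium alloy: σ_y = 154.0 MPa, ρ = 1762 kg/m³, cost = 4.580 $/kg
  nickel superalloy: σ_y = 1020 MPa, ρ = 8329 kg/m³, cost = 50.71 $/kg
  soda-lime glass: σ_y = 36.20 MPa, ρ = 2540 kg/m³, cost = 1.500 $/kg
  PEEK: σ_y = 105.0 MPa, ρ = 1315 kg/m³, cost = 77.16 $/kg
  borosilicate glass: σ_y = 32.60 MPa, ρ = 2260 kg/m³, cost = 5.280 $/kg
  gray cast iron: M = 43.1 kN·m per $
  magnesium alloy: M = 19.1 kN·m per $
  soda-lime glass: M = 9.50 kN·m per $
  borosilicate glass: M = 2.73 kN·m per $
  nickel superalloy: M = 2.42 kN·m per $
  PEEK: M = 1.03 kN·m per $
The maximum is for gray cast iron.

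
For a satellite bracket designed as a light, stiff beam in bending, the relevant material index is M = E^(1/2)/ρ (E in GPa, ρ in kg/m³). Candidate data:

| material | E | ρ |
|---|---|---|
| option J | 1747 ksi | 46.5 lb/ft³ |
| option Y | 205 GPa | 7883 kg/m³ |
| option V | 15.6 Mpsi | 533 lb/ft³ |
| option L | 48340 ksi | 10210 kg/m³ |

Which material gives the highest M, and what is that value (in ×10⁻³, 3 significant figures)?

Convert each candidate to consistent units, then evaluate M:
  option J: E = 12.05 GPa, ρ = 744.9 kg/m³
  option Y: E = 205.0 GPa, ρ = 7883 kg/m³
  option V: E = 107.6 GPa, ρ = 8538 kg/m³
  option L: E = 333.3 GPa, ρ = 10210 kg/m³
  option J: M = 4.66×10⁻³
  option Y: M = 1.82×10⁻³
  option L: M = 1.79×10⁻³
  option V: M = 1.21×10⁻³
Option J has the largest M.

option J, M = 4.66×10⁻³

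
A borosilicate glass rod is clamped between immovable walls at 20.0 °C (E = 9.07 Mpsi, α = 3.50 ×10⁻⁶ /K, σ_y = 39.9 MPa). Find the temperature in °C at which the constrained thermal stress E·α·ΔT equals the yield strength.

E = 9.07 Mpsi = 62.54 GPa.
E·α·ΔT = 39.90 MPa ⇒ ΔT = 39.90 / (62.54×10³ × 3.50×10⁻⁶) = 182.3 K.
T = 20.0 + 182.3 = 202.3 °C.

202 °C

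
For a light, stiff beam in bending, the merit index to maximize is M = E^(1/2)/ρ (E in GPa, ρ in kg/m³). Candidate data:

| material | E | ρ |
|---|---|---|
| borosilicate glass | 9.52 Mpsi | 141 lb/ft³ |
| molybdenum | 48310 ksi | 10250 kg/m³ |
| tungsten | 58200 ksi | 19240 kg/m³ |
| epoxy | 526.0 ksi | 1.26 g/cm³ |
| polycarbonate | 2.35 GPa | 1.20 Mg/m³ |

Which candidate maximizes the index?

borosilicate glass

Normalizing units and computing the index:
  borosilicate glass: E = 65.64 GPa, ρ = 2259 kg/m³
  molybdenum: E = 333.1 GPa, ρ = 10250 kg/m³
  tungsten: E = 401.3 GPa, ρ = 19240 kg/m³
  epoxy: E = 3.627 GPa, ρ = 1260 kg/m³
  polycarbonate: E = 2.350 GPa, ρ = 1200 kg/m³
  borosilicate glass: M = 3.59×10⁻³
  molybdenum: M = 1.78×10⁻³
  epoxy: M = 1.51×10⁻³
  polycarbonate: M = 1.28×10⁻³
  tungsten: M = 1.04×10⁻³
Highest index: borosilicate glass.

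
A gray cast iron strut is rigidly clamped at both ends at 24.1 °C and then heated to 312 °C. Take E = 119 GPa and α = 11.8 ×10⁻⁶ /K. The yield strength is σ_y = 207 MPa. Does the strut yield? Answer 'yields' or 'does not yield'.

ΔT = 287.9 K. Constrained thermal stress σ = E·α·ΔT = 119.0×10³ MPa × 11.8×10⁻⁶ × 287.9 = 404 MPa (compressive).
Compare to σ_y = 207 MPa: σ ≥ σ_y, so it yields.

yields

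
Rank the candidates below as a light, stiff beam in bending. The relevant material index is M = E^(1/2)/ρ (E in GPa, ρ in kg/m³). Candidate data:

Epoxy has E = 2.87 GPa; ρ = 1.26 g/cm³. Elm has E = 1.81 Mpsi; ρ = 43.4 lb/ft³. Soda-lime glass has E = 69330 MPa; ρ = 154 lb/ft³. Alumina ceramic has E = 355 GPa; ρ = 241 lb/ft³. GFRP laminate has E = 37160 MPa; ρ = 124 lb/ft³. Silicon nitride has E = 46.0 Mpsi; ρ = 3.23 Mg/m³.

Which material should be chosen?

silicon nitride

Convert each candidate to consistent units, then evaluate M:
  epoxy: E = 2.870 GPa, ρ = 1260 kg/m³
  elm: E = 12.48 GPa, ρ = 695.2 kg/m³
  soda-lime glass: E = 69.33 GPa, ρ = 2467 kg/m³
  alumina ceramic: E = 355.0 GPa, ρ = 3860 kg/m³
  GFRP laminate: E = 37.16 GPa, ρ = 1986 kg/m³
  silicon nitride: E = 317.2 GPa, ρ = 3230 kg/m³
  silicon nitride: M = 5.51×10⁻³
  elm: M = 5.08×10⁻³
  alumina ceramic: M = 4.88×10⁻³
  soda-lime glass: M = 3.38×10⁻³
  GFRP laminate: M = 3.07×10⁻³
  epoxy: M = 1.34×10⁻³
Silicon nitride ranks first.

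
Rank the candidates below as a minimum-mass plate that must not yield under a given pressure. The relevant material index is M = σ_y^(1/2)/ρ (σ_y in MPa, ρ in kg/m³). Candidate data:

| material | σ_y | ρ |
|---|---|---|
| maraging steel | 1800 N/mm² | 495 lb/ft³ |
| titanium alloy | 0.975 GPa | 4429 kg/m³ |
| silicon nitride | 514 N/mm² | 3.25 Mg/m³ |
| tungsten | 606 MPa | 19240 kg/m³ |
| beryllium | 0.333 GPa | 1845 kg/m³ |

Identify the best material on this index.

Putting every candidate on a common basis:
  maraging steel: σ_y = 1800 MPa, ρ = 7929 kg/m³
  titanium alloy: σ_y = 975.0 MPa, ρ = 4429 kg/m³
  silicon nitride: σ_y = 514.0 MPa, ρ = 3250 kg/m³
  tungsten: σ_y = 606.0 MPa, ρ = 19240 kg/m³
  beryllium: σ_y = 333.0 MPa, ρ = 1845 kg/m³
  beryllium: M = 9.89×10⁻³
  titanium alloy: M = 7.05×10⁻³
  silicon nitride: M = 6.98×10⁻³
  maraging steel: M = 5.35×10⁻³
  tungsten: M = 1.28×10⁻³
Beryllium has the largest M.

beryllium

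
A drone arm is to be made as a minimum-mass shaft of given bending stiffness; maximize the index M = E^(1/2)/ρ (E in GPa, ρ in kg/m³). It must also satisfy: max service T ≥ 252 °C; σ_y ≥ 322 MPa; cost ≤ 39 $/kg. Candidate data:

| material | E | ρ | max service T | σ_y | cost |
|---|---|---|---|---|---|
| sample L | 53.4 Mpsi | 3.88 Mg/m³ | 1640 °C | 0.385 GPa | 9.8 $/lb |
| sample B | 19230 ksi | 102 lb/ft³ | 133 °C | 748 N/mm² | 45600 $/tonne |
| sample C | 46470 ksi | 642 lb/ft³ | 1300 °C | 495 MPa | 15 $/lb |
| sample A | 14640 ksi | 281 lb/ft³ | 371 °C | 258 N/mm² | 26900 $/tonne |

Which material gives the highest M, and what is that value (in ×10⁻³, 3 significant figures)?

sample L, M = 4.95×10⁻³

Screen on constraints: max service T ≥ 252 °C; σ_y ≥ 322 MPa; cost ≤ 39 $/kg. Survivors: sample L, sample C.
After converting to SI:
  sample L: E = 368.2 GPa, ρ = 3880 kg/m³
  sample C: E = 320.4 GPa, ρ = 10280 kg/m³
  sample L: M = 4.95×10⁻³
  sample C: M = 1.74×10⁻³
Highest index: sample L.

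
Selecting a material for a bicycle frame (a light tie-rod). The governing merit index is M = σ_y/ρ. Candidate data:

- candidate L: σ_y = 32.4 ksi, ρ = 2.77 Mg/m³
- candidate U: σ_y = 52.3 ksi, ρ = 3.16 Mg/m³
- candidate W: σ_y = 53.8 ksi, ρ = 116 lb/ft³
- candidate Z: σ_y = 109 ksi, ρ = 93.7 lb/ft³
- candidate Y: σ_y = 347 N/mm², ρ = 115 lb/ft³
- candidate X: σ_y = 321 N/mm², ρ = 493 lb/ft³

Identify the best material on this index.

candidate Z

Normalizing units and computing the index:
  candidate L: σ_y = 223.4 MPa, ρ = 2770 kg/m³
  candidate U: σ_y = 360.6 MPa, ρ = 3160 kg/m³
  candidate W: σ_y = 370.9 MPa, ρ = 1858 kg/m³
  candidate Z: σ_y = 751.5 MPa, ρ = 1501 kg/m³
  candidate Y: σ_y = 347.0 MPa, ρ = 1842 kg/m³
  candidate X: σ_y = 321.0 MPa, ρ = 7897 kg/m³
  candidate Z: M = 501 kN·m/kg
  candidate W: M = 200 kN·m/kg
  candidate Y: M = 188 kN·m/kg
  candidate U: M = 114 kN·m/kg
  candidate L: M = 80.6 kN·m/kg
  candidate X: M = 40.6 kN·m/kg
Candidate Z has the largest M.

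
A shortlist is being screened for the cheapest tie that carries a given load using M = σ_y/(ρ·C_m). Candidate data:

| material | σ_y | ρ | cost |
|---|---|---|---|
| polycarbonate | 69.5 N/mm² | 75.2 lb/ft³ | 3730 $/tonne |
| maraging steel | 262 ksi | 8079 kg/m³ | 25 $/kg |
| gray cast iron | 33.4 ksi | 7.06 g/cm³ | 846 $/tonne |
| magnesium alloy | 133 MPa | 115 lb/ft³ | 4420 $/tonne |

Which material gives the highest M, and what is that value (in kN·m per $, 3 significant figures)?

gray cast iron, M = 38.6 kN·m per $

Normalizing units and computing the index:
  polycarbonate: σ_y = 69.50 MPa, ρ = 1205 kg/m³, cost = 3.730 $/kg
  maraging steel: σ_y = 1806 MPa, ρ = 8079 kg/m³, cost = 25.00 $/kg
  gray cast iron: σ_y = 230.3 MPa, ρ = 7060 kg/m³, cost = 0.8460 $/kg
  magnesium alloy: σ_y = 133.0 MPa, ρ = 1842 kg/m³, cost = 4.420 $/kg
  gray cast iron: M = 38.6 kN·m per $
  magnesium alloy: M = 16.3 kN·m per $
  polycarbonate: M = 15.5 kN·m per $
  maraging steel: M = 8.94 kN·m per $
The maximum is for gray cast iron.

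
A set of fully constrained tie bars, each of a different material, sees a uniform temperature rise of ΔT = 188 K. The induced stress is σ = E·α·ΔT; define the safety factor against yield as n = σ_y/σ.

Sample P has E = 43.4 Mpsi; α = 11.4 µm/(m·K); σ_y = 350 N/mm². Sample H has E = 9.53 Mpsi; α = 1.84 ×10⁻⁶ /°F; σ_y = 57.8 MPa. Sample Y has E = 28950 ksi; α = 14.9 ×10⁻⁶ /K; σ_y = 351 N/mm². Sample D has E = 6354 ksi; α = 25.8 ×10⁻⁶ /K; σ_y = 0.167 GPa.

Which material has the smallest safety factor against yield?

sample P

Converting E to GPa, α to ×10⁻⁶/K, σ_y to MPa, then σ and n for each:
  sample P: E = 299.2, α = 11.4, σ_y = 350.0 → σ = 641 MPa, n = 0.546
  sample H: E = 65.71, α = 3.31, σ_y = 57.80 → σ = 40.9 MPa, n = 1.41
  sample Y: E = 199.6, α = 14.9, σ_y = 351.0 → σ = 559 MPa, n = 0.628
  sample D: E = 43.81, α = 25.8, σ_y = 167.0 → σ = 212 MPa, n = 0.786
Smallest n: sample P with n = 0.546.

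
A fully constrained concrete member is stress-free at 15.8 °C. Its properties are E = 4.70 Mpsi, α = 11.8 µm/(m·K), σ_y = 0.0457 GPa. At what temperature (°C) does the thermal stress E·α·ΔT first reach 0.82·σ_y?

114 °C

E = 4.70 Mpsi = 32.41 GPa.
σ_y = 0.0457 GPa = 45.70 MPa.
E·α·ΔT = 37.47 MPa ⇒ ΔT = 37.47 / (32.41×10³ × 11.8×10⁻⁶) = 98.00 K.
T = 15.8 + 98.00 = 113.8 °C.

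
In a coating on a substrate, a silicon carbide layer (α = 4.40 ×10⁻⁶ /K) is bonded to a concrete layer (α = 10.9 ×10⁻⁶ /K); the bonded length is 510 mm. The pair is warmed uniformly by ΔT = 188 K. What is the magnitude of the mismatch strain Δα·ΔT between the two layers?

1.22×10⁻³

Δα = |4.40 − 10.9|×10⁻⁶/K = 6.50×10⁻⁶/K.
Mismatch strain = Δα·ΔT = 6.50×10⁻⁶ × 188.0 = 1.22×10⁻³.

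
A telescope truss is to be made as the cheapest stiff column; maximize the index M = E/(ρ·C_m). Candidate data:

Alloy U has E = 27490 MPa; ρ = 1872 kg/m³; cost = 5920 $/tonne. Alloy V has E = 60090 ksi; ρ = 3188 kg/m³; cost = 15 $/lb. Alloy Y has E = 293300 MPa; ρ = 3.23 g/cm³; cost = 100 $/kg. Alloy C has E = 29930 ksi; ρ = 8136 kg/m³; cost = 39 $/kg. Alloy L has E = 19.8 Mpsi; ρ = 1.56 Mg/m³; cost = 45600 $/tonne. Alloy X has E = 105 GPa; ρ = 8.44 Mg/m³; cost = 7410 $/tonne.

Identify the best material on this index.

In SI units:
  alloy U: E = 27.49 GPa, ρ = 1872 kg/m³, cost = 5.920 $/kg
  alloy V: E = 414.3 GPa, ρ = 3188 kg/m³, cost = 33.07 $/kg
  alloy Y: E = 293.3 GPa, ρ = 3230 kg/m³, cost = 100.0 $/kg
  alloy C: E = 206.4 GPa, ρ = 8136 kg/m³, cost = 39.00 $/kg
  alloy L: E = 136.5 GPa, ρ = 1560 kg/m³, cost = 45.60 $/kg
  alloy X: E = 105.0 GPa, ρ = 8440 kg/m³, cost = 7.410 $/kg
  alloy V: M = 3.93 MN·m per $
  alloy U: M = 2.48 MN·m per $
  alloy L: M = 1.92 MN·m per $
  alloy X: M = 1.68 MN·m per $
  alloy Y: M = 0.908 MN·m per $
  alloy C: M = 0.650 MN·m per $
Alloy V ranks first.

alloy V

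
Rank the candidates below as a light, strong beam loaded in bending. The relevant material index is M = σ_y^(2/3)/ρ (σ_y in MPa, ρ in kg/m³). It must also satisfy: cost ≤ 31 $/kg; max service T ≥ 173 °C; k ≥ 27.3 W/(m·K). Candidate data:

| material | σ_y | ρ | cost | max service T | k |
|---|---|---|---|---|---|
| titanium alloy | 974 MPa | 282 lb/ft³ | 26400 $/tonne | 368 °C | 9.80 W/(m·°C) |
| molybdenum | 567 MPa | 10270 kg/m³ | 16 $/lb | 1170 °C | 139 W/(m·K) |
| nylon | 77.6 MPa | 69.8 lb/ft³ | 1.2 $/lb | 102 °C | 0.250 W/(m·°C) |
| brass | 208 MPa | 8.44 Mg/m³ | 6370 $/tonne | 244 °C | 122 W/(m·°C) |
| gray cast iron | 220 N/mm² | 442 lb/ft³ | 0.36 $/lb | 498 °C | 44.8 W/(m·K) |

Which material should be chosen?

Screen on constraints: cost ≤ 31 $/kg; max service T ≥ 173 °C; k ≥ 27.3 W/(m·K). Survivors: brass, gray cast iron.
After converting to SI:
  brass: σ_y = 208.0 MPa, ρ = 8440 kg/m³
  gray cast iron: σ_y = 220.0 MPa, ρ = 7080 kg/m³
  gray cast iron: M = 5.15×10⁻³
  brass: M = 4.16×10⁻³
The maximum is for gray cast iron.

gray cast iron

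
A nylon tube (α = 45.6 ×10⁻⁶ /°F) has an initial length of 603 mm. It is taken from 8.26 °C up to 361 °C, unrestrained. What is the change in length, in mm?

Convert α: 45.6×10⁻⁶/°F × (9/5) = 82.1×10⁻⁶/K.
ΔT = 361 − 8.26 = 352.7 K.
ΔL = α·L₀·ΔT = 82.1×10⁻⁶ × 603 mm × 352.7 K = 17.5 mm.

17.5 mm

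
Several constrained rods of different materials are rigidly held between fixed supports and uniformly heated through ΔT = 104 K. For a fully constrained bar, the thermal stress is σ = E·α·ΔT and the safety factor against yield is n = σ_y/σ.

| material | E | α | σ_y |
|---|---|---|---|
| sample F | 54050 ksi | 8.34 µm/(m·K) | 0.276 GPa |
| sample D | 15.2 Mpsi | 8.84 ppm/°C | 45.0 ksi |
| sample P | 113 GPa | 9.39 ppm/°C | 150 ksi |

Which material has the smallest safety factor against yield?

sample F

With everything in SI (GPa, ×10⁻⁶/K, MPa):
  sample F: E = 372.7, α = 8.34, σ_y = 276.0 → σ = 323 MPa, n = 0.854
  sample D: E = 104.8, α = 8.84, σ_y = 310.3 → σ = 96.3 MPa, n = 3.22
  sample P: E = 113.0, α = 9.39, σ_y = 1034 → σ = 110 MPa, n = 9.37
Smallest n: sample F with n = 0.854.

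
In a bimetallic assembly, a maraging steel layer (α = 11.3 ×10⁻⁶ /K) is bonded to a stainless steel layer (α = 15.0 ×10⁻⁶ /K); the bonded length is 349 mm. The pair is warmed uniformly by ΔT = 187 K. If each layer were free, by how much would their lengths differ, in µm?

Δα = |11.3 − 15.0|×10⁻⁶/K = 3.70×10⁻⁶/K.
ΔL_mismatch = Δα·L·ΔT = 3.70×10⁻⁶ × 349.0 mm × 187.0 K = 241 µm.

241 µm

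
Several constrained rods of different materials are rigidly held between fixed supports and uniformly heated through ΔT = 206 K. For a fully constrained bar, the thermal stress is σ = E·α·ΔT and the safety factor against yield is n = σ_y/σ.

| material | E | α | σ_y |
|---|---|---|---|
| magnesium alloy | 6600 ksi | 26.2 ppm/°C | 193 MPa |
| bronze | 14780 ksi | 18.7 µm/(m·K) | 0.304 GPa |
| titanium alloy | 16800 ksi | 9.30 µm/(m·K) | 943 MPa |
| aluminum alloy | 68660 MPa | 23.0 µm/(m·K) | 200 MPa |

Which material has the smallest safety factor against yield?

aluminum alloy

With everything in SI (GPa, ×10⁻⁶/K, MPa):
  magnesium alloy: E = 45.51, α = 26.2, σ_y = 193.0 → σ = 246 MPa, n = 0.786
  bronze: E = 101.9, α = 18.7, σ_y = 304.0 → σ = 393 MPa, n = 0.774
  titanium alloy: E = 115.8, α = 9.30, σ_y = 943.0 → σ = 222 MPa, n = 4.25
  aluminum alloy: E = 68.66, α = 23.0, σ_y = 200.0 → σ = 325 MPa, n = 0.615
Smallest n: aluminum alloy with n = 0.615.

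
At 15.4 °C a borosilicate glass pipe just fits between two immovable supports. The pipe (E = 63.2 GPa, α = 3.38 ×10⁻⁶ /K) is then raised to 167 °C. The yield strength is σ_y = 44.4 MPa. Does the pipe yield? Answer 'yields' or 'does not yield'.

ΔT = 151.6 K. Constrained thermal stress σ = E·α·ΔT = 63.20×10³ MPa × 3.38×10⁻⁶ × 151.6 = 32.4 MPa (compressive).
Compare to σ_y = 44.4 MPa: σ < σ_y, so it does not yield.

does not yield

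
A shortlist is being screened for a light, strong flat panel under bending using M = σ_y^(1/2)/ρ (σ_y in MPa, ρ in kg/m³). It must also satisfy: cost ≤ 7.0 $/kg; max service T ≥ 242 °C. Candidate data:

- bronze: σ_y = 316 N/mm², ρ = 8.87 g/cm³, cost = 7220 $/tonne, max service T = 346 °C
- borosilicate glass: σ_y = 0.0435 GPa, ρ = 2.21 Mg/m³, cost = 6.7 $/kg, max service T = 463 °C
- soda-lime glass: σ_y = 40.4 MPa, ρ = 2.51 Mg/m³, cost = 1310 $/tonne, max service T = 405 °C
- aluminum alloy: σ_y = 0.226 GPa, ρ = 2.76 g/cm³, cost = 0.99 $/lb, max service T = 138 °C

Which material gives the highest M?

Screen on constraints: cost ≤ 7.0 $/kg; max service T ≥ 242 °C. Survivors: borosilicate glass, soda-lime glass.
Normalizing units and computing the index:
  borosilicate glass: σ_y = 43.50 MPa, ρ = 2210 kg/m³
  soda-lime glass: σ_y = 40.40 MPa, ρ = 2510 kg/m³
  borosilicate glass: M = 2.98×10⁻³
  soda-lime glass: M = 2.53×10⁻³
Highest index: borosilicate glass.

borosilicate glass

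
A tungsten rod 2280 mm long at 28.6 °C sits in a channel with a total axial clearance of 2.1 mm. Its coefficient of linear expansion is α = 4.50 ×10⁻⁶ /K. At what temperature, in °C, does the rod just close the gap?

α·L₀·ΔT = 2.1 mm ⇒ ΔT = 2.1 / (4.50×10⁻⁶ × 2280.0) = 204.7 K.
T = 28.6 + 204.7 = 233.3 °C.

233 °C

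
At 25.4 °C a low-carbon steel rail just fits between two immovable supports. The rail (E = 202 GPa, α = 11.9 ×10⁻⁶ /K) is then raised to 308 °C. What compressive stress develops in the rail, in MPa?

679 MPa

ΔT = 282.6 K. Constrained thermal stress σ = E·α·ΔT = 202.0×10³ MPa × 11.9×10⁻⁶ × 282.6 = 679 MPa (compressive).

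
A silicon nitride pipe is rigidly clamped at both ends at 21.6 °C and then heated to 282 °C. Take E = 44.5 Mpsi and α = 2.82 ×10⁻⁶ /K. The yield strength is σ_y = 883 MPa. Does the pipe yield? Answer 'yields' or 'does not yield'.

E = 44.5 Mpsi = 306.8 GPa.
ΔT = 260.4 K. Constrained thermal stress σ = E·α·ΔT = 306.8×10³ MPa × 2.82×10⁻⁶ × 260.4 = 225 MPa (compressive).
Compare to σ_y = 883 MPa: σ < σ_y, so it does not yield.

does not yield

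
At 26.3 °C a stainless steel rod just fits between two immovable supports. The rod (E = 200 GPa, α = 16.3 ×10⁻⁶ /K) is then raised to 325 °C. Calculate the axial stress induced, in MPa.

ΔT = 298.7 K. Constrained thermal stress σ = E·α·ΔT = 200.0×10³ MPa × 16.3×10⁻⁶ × 298.7 = 974 MPa (compressive).

974 MPa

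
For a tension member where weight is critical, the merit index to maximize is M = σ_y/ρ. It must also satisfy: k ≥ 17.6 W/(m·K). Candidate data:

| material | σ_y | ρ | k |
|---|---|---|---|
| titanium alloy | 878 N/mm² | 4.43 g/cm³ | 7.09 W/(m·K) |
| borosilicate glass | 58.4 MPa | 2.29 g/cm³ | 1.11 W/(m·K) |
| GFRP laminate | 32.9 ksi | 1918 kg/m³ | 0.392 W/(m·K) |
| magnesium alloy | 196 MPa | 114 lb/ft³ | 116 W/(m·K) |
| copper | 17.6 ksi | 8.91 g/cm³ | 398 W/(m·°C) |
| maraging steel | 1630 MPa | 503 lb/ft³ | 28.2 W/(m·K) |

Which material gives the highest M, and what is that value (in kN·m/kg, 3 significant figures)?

maraging steel, M = 202 kN·m/kg

Screen on constraints: k ≥ 17.6 W/(m·K). Survivors: magnesium alloy, copper, maraging steel.
Convert each candidate to consistent units, then evaluate M:
  magnesium alloy: σ_y = 196.0 MPa, ρ = 1826 kg/m³
  copper: σ_y = 121.3 MPa, ρ = 8910 kg/m³
  maraging steel: σ_y = 1630 MPa, ρ = 8057 kg/m³
  maraging steel: M = 202 kN·m/kg
  magnesium alloy: M = 107 kN·m/kg
  copper: M = 13.6 kN·m/kg
Highest index: maraging steel.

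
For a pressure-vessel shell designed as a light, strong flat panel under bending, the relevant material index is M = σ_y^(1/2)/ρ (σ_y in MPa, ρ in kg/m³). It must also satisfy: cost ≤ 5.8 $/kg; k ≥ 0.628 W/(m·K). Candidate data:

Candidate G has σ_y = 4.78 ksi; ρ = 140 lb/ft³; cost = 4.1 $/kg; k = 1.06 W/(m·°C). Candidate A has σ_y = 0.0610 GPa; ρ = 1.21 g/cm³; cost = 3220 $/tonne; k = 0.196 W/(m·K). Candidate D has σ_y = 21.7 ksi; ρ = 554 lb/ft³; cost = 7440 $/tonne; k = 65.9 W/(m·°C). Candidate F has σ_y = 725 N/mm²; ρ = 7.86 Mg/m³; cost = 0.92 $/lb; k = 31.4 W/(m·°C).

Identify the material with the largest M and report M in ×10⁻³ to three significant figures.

Screen on constraints: cost ≤ 5.8 $/kg; k ≥ 0.628 W/(m·K). Survivors: candidate G, candidate F.
Convert each candidate to consistent units, then evaluate M:
  candidate G: σ_y = 32.96 MPa, ρ = 2243 kg/m³
  candidate F: σ_y = 725.0 MPa, ρ = 7860 kg/m³
  candidate F: M = 3.43×10⁻³
  candidate G: M = 2.56×10⁻³
Candidate F ranks first.

candidate F, M = 3.43×10⁻³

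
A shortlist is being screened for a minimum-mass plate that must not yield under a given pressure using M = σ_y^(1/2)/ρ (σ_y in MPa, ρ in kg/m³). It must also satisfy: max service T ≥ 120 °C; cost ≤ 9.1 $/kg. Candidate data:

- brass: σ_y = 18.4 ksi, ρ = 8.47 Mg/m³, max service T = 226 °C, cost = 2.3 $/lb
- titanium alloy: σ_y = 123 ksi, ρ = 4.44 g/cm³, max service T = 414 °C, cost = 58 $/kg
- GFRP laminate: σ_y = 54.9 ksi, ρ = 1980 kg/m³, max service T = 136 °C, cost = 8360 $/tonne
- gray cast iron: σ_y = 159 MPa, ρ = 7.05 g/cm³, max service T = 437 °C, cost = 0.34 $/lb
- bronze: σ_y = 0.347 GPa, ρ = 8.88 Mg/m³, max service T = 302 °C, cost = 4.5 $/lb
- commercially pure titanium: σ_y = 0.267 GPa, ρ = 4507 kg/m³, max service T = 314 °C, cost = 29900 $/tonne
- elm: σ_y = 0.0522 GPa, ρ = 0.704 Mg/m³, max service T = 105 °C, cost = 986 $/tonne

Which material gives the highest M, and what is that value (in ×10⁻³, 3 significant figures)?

Screen on constraints: max service T ≥ 120 °C; cost ≤ 9.1 $/kg. Survivors: brass, GFRP laminate, gray cast iron.
Putting every candidate on a common basis:
  brass: σ_y = 126.9 MPa, ρ = 8470 kg/m³
  GFRP laminate: σ_y = 378.5 MPa, ρ = 1980 kg/m³
  gray cast iron: σ_y = 159.0 MPa, ρ = 7050 kg/m³
  GFRP laminate: M = 9.83×10⁻³
  gray cast iron: M = 1.79×10⁻³
  brass: M = 1.33×10⁻³
GFRP laminate ranks first.

GFRP laminate, M = 9.83×10⁻³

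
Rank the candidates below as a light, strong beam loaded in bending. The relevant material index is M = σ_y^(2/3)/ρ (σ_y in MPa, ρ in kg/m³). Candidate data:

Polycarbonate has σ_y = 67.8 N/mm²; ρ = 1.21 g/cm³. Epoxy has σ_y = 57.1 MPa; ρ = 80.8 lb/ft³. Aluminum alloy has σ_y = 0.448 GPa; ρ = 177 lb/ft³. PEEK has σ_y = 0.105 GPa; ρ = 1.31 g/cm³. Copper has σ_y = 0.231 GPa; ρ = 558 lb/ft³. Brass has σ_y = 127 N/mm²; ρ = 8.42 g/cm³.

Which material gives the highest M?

Normalizing units and computing the index:
  polycarbonate: σ_y = 67.80 MPa, ρ = 1210 kg/m³
  epoxy: σ_y = 57.10 MPa, ρ = 1294 kg/m³
  aluminum alloy: σ_y = 448.0 MPa, ρ = 2835 kg/m³
  PEEK: σ_y = 105.0 MPa, ρ = 1310 kg/m³
  copper: σ_y = 231.0 MPa, ρ = 8938 kg/m³
  brass: σ_y = 127.0 MPa, ρ = 8420 kg/m³
  aluminum alloy: M = 20.7×10⁻³
  PEEK: M = 17.0×10⁻³
  polycarbonate: M = 13.7×10⁻³
  epoxy: M = 11.5×10⁻³
  copper: M = 4.21×10⁻³
  brass: M = 3.00×10⁻³
Aluminum alloy ranks first.

aluminum alloy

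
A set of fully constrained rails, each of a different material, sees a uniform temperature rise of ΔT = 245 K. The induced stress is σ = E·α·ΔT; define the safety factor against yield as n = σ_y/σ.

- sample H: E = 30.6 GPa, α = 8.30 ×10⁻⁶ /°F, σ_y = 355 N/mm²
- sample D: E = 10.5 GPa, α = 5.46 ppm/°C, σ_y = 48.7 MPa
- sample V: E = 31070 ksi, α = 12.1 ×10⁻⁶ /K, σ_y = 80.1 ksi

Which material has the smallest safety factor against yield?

sample V

With everything in SI (GPa, ×10⁻⁶/K, MPa):
  sample H: E = 30.60, α = 14.9, σ_y = 355.0 → σ = 112 MPa, n = 3.17
  sample D: E = 10.50, α = 5.46, σ_y = 48.70 → σ = 14.0 MPa, n = 3.47
  sample V: E = 214.2, α = 12.1, σ_y = 552.3 → σ = 635 MPa, n = 0.870
Smallest n: sample V with n = 0.870.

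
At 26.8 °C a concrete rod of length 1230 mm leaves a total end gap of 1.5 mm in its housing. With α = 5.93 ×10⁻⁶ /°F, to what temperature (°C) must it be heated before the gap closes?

α = 5.93×10⁻⁶/°F × 9/5 = 10.7×10⁻⁶/K.
α·L₀·ΔT = 1.5 mm ⇒ ΔT = 1.5 / (10.7×10⁻⁶ × 1230.0) = 114.3 K.
T = 26.8 + 114.3 = 141.1 °C.

141 °C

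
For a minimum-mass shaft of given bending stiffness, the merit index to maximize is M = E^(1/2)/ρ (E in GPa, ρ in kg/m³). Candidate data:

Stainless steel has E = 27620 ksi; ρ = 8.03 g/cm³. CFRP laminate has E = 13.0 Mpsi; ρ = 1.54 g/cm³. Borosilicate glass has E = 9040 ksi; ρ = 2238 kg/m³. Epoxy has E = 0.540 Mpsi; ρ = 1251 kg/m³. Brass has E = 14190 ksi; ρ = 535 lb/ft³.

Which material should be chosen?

CFRP laminate

Putting every candidate on a common basis:
  stainless steel: E = 190.4 GPa, ρ = 8030 kg/m³
  CFRP laminate: E = 89.63 GPa, ρ = 1540 kg/m³
  borosilicate glass: E = 62.33 GPa, ρ = 2238 kg/m³
  epoxy: E = 3.723 GPa, ρ = 1251 kg/m³
  brass: E = 97.84 GPa, ρ = 8570 kg/m³
  CFRP laminate: M = 6.15×10⁻³
  borosilicate glass: M = 3.53×10⁻³
  stainless steel: M = 1.72×10⁻³
  epoxy: M = 1.54×10⁻³
  brass: M = 1.15×10⁻³
CFRP laminate has the largest M.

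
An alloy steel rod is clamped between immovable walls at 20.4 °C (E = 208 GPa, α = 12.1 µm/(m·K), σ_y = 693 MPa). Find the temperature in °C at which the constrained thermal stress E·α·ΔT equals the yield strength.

296 °C

E·α·ΔT = 693.0 MPa ⇒ ΔT = 693.0 / (208.0×10³ × 12.1×10⁻⁶) = 275.3 K.
T = 20.4 + 275.3 = 295.7 °C.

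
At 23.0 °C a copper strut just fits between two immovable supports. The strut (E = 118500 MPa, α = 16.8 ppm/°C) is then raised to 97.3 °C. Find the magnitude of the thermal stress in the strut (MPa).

148 MPa

E = 118500 MPa = 118.5 GPa.
ΔT = 74.30 K. Constrained thermal stress σ = E·α·ΔT = 118.5×10³ MPa × 16.8×10⁻⁶ × 74.30 = 148 MPa (compressive).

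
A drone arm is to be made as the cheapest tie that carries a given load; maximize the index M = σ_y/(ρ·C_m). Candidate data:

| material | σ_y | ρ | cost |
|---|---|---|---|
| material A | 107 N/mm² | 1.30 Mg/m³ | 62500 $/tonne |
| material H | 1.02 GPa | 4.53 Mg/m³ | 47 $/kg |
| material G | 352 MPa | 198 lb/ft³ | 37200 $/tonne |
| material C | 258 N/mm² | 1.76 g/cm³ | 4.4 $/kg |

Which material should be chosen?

material C

Putting every candidate on a common basis:
  material A: σ_y = 107.0 MPa, ρ = 1300 kg/m³, cost = 62.50 $/kg
  material H: σ_y = 1020 MPa, ρ = 4530 kg/m³, cost = 47.00 $/kg
  material G: σ_y = 352.0 MPa, ρ = 3172 kg/m³, cost = 37.20 $/kg
  material C: σ_y = 258.0 MPa, ρ = 1760 kg/m³, cost = 4.400 $/kg
  material C: M = 33.3 kN·m per $
  material H: M = 4.79 kN·m per $
  material G: M = 2.98 kN·m per $
  material A: M = 1.32 kN·m per $
Material C has the largest M.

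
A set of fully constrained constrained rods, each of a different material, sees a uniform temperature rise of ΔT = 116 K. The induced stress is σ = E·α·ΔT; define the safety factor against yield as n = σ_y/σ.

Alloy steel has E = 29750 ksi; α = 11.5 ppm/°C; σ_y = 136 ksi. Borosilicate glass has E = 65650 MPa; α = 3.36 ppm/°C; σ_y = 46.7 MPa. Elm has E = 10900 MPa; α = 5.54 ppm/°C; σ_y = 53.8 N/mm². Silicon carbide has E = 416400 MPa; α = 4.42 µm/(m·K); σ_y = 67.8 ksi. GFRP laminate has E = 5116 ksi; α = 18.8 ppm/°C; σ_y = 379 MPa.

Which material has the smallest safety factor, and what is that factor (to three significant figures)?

borosilicate glass, n = 1.83

Per material, after unit conversion:
  alloy steel: E = 205.1, α = 11.5, σ_y = 937.7 → σ = 274 MPa, n = 3.43
  borosilicate glass: E = 65.65, α = 3.36, σ_y = 46.70 → σ = 25.6 MPa, n = 1.83
  elm: E = 10.90, α = 5.54, σ_y = 53.80 → σ = 7.00 MPa, n = 7.68
  silicon carbide: E = 416.4, α = 4.42, σ_y = 467.5 → σ = 213 MPa, n = 2.19
  GFRP laminate: E = 35.27, α = 18.8, σ_y = 379.0 → σ = 76.9 MPa, n = 4.93
Borosilicate glass has the lowest safety factor, n = 1.83.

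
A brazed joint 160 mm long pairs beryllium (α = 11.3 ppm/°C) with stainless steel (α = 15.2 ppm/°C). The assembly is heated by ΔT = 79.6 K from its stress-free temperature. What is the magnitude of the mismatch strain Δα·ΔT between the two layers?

Δα = |11.3 − 15.2|×10⁻⁶/K = 3.90×10⁻⁶/K.
Mismatch strain = Δα·ΔT = 3.90×10⁻⁶ × 79.6 = 3.10×10⁻⁴.

3.10×10⁻⁴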